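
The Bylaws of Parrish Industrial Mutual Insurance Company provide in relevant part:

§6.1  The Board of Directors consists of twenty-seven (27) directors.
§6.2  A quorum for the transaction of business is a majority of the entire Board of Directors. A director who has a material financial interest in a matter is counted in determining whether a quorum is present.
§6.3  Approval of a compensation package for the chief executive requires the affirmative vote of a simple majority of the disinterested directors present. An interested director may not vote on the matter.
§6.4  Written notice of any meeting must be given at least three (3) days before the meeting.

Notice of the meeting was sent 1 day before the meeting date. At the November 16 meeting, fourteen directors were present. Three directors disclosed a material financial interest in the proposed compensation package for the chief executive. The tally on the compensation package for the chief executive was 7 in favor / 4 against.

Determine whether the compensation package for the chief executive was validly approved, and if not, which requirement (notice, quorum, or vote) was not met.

Invalid — notice requirement not satisfied.

Notice: 1 day given; 3 required (1 < 3). Not satisfied.
Quorum: 14 present (interested directors count toward quorum); quorum is 14. Satisfied.
Vote: the compensation package for the chief executive requires a majority of the disinterested directors present (14 − 3 = 11). A majority of 11 is 6, so 6 affirmative votes are needed; 7 voted in favor. Satisfied.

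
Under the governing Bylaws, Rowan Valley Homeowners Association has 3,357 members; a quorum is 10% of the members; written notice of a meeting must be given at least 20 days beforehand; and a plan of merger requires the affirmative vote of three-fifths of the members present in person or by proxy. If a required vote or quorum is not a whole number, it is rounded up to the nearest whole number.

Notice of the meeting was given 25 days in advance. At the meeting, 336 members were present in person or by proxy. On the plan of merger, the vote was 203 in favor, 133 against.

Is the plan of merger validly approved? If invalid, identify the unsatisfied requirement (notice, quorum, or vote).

Valid — all requirements satisfied.

Notice: 25 days given; 20 required. Satisfied.
Quorum: 10% of 3,357 = 335.70, rounded up to 336; 336 present. Satisfied.
Vote: requires three-fifths of those present (336); 3/5 of 336 = 201.60, rounded up to 202, so 202 needed; 203 in favor. Satisfied.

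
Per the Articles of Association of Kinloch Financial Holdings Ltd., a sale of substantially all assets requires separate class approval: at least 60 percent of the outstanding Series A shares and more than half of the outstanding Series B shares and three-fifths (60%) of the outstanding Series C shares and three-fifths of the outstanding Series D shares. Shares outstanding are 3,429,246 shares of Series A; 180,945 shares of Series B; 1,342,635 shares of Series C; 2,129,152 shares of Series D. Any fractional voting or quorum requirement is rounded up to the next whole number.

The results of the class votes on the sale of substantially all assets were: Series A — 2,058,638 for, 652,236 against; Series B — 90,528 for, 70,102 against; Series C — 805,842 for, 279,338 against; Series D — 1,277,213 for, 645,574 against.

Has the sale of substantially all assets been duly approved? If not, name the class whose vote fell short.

Series A: 3/5 of 3429246 = 2057547.60, rounded up to 2057548; 2,057,548 required, 2,058,638 in favor — approved.
Series B: a majority of 180945 is 90473; 90,473 required, 90,528 in favor — approved.
Series C: 3/5 of 1342635 = 805581; 805,581 required, 805,842 in favor — approved.
Series D: 3/5 of 2129152 = 1277491.20, rounded up to 1277492; 1,277,492 required, 1,277,213 in favor — not approved.

Not approved — the Series D shares did not give the required vote.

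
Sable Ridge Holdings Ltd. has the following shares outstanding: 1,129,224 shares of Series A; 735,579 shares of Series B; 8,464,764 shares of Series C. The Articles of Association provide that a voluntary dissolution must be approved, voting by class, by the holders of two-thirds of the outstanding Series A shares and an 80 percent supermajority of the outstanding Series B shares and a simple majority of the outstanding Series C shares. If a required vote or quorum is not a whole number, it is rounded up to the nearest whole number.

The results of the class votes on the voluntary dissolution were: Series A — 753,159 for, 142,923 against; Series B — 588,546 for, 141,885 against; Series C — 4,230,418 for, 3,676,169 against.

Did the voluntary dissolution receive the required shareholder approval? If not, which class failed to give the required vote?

Series A: 2/3 of 1129224 = 752816; 752,816 required, 753,159 in favor — approved.
Series B: 4/5 of 735579 = 588463.20, rounded up to 588464; 588,464 required, 588,546 in favor — approved.
Series C: a majority of 8464764 is 4232383; 4,232,383 required, 4,230,418 in favor — not approved.

Not approved — the Series C shares did not give the required vote.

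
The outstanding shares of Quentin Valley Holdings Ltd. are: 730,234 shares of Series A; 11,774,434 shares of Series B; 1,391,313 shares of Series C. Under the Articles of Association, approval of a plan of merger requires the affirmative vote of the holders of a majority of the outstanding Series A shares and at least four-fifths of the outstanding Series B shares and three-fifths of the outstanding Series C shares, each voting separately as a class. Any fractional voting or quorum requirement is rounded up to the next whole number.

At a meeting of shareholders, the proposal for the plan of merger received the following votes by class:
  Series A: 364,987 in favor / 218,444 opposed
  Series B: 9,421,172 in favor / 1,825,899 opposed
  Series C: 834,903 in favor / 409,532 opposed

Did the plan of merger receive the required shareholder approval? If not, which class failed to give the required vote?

Series A: a majority of 730234 is 365118; 365,118 required, 364,987 in favor — not approved.
Series B: 4/5 of 11774434 = 9419547.20, rounded up to 9419548; 9,419,548 required, 9,421,172 in favor — approved.
Series C: 3/5 of 1391313 = 834787.80, rounded up to 834788; 834,788 required, 834,903 in favor — approved.

Not approved — the Series A shares did not give the required vote.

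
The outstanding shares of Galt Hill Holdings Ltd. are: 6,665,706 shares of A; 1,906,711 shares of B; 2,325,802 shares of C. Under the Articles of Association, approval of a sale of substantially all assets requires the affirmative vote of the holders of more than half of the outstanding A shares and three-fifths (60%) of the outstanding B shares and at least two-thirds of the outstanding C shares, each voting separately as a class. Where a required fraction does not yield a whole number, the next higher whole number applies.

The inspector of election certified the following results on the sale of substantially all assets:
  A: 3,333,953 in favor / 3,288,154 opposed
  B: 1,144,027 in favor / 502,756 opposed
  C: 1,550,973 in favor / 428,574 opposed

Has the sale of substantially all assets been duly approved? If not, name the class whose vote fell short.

Approved — every class gave the required vote.

A: a majority of 6665706 is 3332854; 3,332,854 required, 3,333,953 in favor — approved.
B: 3/5 of 1906711 = 1144026.60, rounded up to 1144027; 1,144,027 required, 1,144,027 in favor — approved.
C: 2/3 of 2325802 = 1550534.67, rounded up to 1550535; 1,550,535 required, 1,550,973 in favor — approved.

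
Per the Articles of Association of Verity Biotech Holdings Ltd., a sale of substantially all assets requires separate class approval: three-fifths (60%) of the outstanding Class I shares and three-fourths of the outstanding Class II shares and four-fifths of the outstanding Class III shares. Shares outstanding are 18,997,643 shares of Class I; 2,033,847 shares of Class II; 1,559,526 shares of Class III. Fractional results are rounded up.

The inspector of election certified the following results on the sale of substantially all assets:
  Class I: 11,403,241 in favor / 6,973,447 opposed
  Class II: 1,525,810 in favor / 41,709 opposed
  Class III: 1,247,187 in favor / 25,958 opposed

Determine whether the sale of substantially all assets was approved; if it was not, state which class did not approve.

Not approved — the Class III shares did not give the required vote.

Class I: 3/5 of 18997643 = 11398585.80, rounded up to 11398586; 11,398,586 required, 11,403,241 in favor — approved.
Class II: 3/4 of 2033847 = 1525385.25, rounded up to 1525386; 1,525,386 required, 1,525,810 in favor — approved.
Class III: 4/5 of 1559526 = 1247620.80, rounded up to 1247621; 1,247,621 required, 1,247,187 in favor — not approved.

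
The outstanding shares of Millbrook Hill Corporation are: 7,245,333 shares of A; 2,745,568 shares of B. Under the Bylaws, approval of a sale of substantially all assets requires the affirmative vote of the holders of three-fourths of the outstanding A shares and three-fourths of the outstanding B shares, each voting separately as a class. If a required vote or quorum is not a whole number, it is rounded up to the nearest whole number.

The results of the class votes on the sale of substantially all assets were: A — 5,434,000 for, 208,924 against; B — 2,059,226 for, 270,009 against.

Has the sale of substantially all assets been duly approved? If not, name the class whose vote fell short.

Approved — every class gave the required vote.

A: 3/4 of 7245333 = 5433999.75, rounded up to 5434000; 5,434,000 required, 5,434,000 in favor — approved.
B: 3/4 of 2745568 = 2059176; 2,059,176 required, 2,059,226 in favor — approved.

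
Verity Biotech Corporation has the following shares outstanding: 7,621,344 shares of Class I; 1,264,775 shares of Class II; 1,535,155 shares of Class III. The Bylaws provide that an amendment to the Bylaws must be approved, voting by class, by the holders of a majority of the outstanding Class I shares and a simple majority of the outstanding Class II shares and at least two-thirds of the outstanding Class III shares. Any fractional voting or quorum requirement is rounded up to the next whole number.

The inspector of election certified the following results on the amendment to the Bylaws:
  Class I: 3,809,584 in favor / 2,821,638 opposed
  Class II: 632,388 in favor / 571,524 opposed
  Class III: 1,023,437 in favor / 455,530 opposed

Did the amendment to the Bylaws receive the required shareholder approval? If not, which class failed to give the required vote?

Not approved — the Class I shares did not give the required vote.

Class I: a majority of 7621344 is 3810673; 3,810,673 required, 3,809,584 in favor — not approved.
Class II: a majority of 1264775 is 632388; 632,388 required, 632,388 in favor — approved.
Class III: 2/3 of 1535155 = 1023436.67, rounded up to 1023437; 1,023,437 required, 1,023,437 in favor — approved.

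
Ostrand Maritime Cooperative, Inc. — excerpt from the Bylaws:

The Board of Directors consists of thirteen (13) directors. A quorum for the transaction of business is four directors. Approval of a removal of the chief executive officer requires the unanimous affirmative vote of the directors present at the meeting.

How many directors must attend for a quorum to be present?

4

The quorum is fixed at 4.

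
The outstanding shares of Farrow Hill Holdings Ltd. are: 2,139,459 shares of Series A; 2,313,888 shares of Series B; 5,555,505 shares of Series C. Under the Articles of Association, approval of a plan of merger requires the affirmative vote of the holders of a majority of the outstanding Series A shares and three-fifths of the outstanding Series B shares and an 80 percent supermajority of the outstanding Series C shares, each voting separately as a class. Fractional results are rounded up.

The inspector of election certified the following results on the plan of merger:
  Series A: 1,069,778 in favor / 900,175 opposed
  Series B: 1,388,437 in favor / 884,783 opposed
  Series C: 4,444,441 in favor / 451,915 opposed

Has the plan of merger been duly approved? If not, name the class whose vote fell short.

Approved — every class gave the required vote.

Series A: a majority of 2139459 is 1069730; 1,069,730 required, 1,069,778 in favor — approved.
Series B: 3/5 of 2313888 = 1388332.80, rounded up to 1388333; 1,388,333 required, 1,388,437 in favor — approved.
Series C: 4/5 of 5555505 = 4444404; 4,444,404 required, 4,444,441 in favor — approved.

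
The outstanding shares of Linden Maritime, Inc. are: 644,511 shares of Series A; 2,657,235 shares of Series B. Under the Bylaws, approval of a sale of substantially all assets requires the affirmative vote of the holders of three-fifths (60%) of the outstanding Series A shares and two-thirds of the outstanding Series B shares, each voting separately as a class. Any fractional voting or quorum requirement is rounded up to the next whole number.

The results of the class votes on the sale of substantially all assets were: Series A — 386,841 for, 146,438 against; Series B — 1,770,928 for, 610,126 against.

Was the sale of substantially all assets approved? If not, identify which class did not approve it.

Not approved — the Series B shares did not give the required vote.

Series A: 3/5 of 644511 = 386706.60, rounded up to 386707; 386,707 required, 386,841 in favor — approved.
Series B: 2/3 of 2657235 = 1771490; 1,771,490 required, 1,770,928 in favor — not approved.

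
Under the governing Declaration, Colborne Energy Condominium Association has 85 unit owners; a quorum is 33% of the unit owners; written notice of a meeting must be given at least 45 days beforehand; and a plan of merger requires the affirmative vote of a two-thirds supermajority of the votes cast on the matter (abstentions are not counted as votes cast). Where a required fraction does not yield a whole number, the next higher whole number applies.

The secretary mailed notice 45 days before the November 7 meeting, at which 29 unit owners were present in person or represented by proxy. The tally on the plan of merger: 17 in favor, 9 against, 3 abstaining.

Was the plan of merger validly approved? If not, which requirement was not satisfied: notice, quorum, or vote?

Notice: 45 days given; 45 required. Satisfied.
Quorum: 33% of 85 = 28.05, rounded up to 29; 29 present. Satisfied.
Vote: requires two-thirds of the votes cast (29 − 3 abstaining = 26); 2/3 of 26 = 17.33, rounded up to 18, so 18 needed; 17 in favor. Not satisfied.

Invalid — vote requirement not satisfied.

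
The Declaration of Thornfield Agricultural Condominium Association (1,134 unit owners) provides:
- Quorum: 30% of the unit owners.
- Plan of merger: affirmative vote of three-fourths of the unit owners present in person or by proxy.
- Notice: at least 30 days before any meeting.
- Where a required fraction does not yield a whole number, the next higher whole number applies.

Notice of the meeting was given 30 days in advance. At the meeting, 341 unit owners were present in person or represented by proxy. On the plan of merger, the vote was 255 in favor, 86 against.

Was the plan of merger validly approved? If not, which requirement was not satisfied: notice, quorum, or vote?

Invalid — vote requirement not satisfied.

Notice: 30 days given; 30 required. Satisfied.
Quorum: 30% of 1,134 = 340.20, rounded up to 341; 341 present. Satisfied.
Vote: requires three-fourths of those present (341); 3/4 of 341 = 255.75, rounded up to 256, so 256 needed; 255 in favor. Not satisfied.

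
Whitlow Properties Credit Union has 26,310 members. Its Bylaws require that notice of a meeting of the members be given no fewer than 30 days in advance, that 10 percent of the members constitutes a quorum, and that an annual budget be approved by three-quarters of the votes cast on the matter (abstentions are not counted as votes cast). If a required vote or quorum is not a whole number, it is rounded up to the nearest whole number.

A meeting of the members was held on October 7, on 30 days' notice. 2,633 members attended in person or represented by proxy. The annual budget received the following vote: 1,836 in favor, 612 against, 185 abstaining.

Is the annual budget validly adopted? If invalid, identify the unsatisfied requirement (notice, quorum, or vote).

Valid — all requirements satisfied.

Notice: 30 days given; 30 required. Satisfied.
Quorum: 10% of 26,310 = 2,631; 2,633 present. Satisfied.
Vote: requires three-fourths of the votes cast (2,633 − 185 abstaining = 2,448); 3/4 of 2448 = 1836, so 1,836 needed; 1,836 in favor. Satisfied.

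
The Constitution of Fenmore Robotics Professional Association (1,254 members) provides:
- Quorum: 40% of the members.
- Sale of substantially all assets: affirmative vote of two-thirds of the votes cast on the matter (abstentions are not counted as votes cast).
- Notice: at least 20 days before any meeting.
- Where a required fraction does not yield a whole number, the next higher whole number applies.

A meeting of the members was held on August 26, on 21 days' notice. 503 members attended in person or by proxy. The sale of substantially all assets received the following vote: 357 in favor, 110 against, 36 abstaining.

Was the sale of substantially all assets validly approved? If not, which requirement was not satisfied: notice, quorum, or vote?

Notice: 21 days given; 20 required. Satisfied.
Quorum: 40% of 1,254 = 501.60, rounded up to 502; 503 present. Satisfied.
Vote: requires two-thirds of the votes cast (503 − 36 abstaining = 467); 2/3 of 467 = 311.33, rounded up to 312, so 312 needed; 357 in favor. Satisfied.

Valid — all requirements satisfied.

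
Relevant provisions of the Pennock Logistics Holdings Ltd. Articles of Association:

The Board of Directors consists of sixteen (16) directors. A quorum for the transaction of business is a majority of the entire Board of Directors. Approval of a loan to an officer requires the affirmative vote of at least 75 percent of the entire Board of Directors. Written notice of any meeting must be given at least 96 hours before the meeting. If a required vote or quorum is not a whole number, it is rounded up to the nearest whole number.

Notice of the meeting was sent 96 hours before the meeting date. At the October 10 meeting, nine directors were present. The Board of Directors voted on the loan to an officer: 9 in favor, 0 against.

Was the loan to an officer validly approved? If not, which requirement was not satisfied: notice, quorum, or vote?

Notice: 96 hours given; 96 required (96 ≥ 96). Satisfied.
Quorum: 9 present; quorum is 9. Satisfied.
Vote: the loan to an officer requires three-fourths of the entire Board of Directors (16). 3/4 of 16 = 12, so 12 affirmative votes are needed; 9 voted in favor. Not satisfied.

Invalid — vote requirement not satisfied.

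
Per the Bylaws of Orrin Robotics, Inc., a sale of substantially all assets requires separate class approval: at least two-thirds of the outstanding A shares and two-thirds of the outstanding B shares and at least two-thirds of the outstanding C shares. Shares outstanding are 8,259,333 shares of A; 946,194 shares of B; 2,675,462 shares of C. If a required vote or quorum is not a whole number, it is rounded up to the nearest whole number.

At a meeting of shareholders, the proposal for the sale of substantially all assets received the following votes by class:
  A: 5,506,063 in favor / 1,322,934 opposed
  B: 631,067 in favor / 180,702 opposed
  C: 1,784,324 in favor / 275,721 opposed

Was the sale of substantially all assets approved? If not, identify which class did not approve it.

A: 2/3 of 8259333 = 5506222; 5,506,222 required, 5,506,063 in favor — not approved.
B: 2/3 of 946194 = 630796; 630,796 required, 631,067 in favor — approved.
C: 2/3 of 2675462 = 1783641.33, rounded up to 1783642; 1,783,642 required, 1,784,324 in favor — approved.

Not approved — the A shares did not give the required vote.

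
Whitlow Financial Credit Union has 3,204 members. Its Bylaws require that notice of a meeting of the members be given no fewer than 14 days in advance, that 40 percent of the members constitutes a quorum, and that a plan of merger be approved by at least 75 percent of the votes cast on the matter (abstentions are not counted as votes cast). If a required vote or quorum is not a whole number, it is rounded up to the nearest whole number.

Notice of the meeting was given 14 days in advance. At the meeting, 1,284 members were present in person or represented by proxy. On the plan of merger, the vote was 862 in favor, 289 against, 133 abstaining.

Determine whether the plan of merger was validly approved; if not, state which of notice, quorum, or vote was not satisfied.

Notice: 14 days given; 14 required. Satisfied.
Quorum: 40% of 3,204 = 1,281.60, rounded up to 1,282; 1,284 present. Satisfied.
Vote: requires three-fourths of the votes cast (1,284 − 133 abstaining = 1,151); 3/4 of 1151 = 863.25, rounded up to 864, so 864 needed; 862 in favor. Not satisfied.

Invalid — vote requirement not satisfied.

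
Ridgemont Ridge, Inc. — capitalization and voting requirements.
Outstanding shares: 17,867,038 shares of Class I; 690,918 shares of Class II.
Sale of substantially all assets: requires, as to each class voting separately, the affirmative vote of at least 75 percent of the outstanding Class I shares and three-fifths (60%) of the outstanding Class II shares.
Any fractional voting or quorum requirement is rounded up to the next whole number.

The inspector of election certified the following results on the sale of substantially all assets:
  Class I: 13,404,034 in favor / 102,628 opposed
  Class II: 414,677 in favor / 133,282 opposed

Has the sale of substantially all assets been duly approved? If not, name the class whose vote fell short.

Class I: 3/4 of 17867038 = 13400278.50, rounded up to 13400279; 13,400,279 required, 13,404,034 in favor — approved.
Class II: 3/5 of 690918 = 414550.80, rounded up to 414551; 414,551 required, 414,677 in favor — approved.

Approved — every class gave the required vote.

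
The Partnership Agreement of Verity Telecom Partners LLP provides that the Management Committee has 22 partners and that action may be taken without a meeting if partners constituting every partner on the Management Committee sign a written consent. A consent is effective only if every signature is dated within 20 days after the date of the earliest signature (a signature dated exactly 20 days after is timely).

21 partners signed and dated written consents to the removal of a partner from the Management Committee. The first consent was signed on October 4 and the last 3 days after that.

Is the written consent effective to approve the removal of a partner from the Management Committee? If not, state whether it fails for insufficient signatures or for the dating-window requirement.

Not effective — insufficient signatures.

Signatures required: every one of 22 — unanimous means all 22, so 22 needed; 21 signed. Insufficient.
Dating window: the latest signature is 3 days after the earliest; the limit is 20 days. Within the window.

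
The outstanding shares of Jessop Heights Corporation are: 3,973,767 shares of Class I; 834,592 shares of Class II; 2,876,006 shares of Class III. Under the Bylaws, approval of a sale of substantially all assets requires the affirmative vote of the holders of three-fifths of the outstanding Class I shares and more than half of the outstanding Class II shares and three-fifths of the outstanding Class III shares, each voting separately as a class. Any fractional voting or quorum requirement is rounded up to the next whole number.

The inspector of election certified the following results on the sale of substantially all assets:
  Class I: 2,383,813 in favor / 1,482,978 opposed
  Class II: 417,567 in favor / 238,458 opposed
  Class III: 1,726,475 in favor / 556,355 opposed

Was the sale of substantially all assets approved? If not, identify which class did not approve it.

Class I: 3/5 of 3973767 = 2384260.20, rounded up to 2384261; 2,384,261 required, 2,383,813 in favor — not approved.
Class II: a majority of 834592 is 417297; 417,297 required, 417,567 in favor — approved.
Class III: 3/5 of 2876006 = 1725603.60, rounded up to 1725604; 1,725,604 required, 1,726,475 in favor — approved.

Not approved — the Class I shares did not give the required vote.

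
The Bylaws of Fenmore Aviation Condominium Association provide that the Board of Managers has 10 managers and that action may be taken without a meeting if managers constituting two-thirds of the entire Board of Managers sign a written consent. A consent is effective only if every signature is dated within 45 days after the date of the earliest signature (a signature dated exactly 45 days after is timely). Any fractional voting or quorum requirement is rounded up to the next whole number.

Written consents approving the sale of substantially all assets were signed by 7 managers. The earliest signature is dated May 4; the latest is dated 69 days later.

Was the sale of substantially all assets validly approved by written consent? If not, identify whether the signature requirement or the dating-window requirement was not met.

Signatures required: two-thirds of 10 — 2/3 of 10 = 6.67, rounded up to 7, so 7 needed; 7 signed. Sufficient.
Dating window: the latest signature is 69 days after the earliest; the limit is 45 days. Outside the window.

Not effective — dating-window requirement not satisfied.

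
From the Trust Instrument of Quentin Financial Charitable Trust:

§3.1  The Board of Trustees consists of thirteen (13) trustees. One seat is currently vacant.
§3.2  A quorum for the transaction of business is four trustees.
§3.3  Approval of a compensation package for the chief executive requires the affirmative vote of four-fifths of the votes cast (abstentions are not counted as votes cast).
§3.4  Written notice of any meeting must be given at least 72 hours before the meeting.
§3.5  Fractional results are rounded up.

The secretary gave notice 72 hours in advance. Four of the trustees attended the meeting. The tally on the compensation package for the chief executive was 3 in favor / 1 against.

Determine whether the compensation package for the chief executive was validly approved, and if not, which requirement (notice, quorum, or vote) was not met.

Invalid — vote requirement not satisfied.

Notice: 72 hours given; 72 required (72 ≥ 72). Satisfied.
Quorum: 4 present; quorum is 4. Satisfied.
Vote: the compensation package for the chief executive requires four-fifths of the votes cast (4). 4/5 of 4 = 3.20, rounded up to 4, so 4 affirmative votes are needed; 3 voted in favor. Not satisfied.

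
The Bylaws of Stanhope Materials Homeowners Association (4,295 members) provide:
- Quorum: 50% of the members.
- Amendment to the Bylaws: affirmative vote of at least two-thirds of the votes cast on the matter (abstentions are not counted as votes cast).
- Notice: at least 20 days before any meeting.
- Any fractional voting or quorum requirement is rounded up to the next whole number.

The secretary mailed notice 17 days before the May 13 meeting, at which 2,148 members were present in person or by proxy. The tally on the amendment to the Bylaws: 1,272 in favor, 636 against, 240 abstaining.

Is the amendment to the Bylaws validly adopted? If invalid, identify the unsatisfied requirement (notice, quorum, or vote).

Notice: 17 days given; 20 required. Not satisfied.
Quorum: 50% of 4,295 = 2,147.50, rounded up to 2,148; 2,148 present. Satisfied.
Vote: requires two-thirds of the votes cast (2,148 − 240 abstaining = 1,908); 2/3 of 1908 = 1272, so 1,272 needed; 1,272 in favor. Satisfied.

Invalid — notice requirement not satisfied.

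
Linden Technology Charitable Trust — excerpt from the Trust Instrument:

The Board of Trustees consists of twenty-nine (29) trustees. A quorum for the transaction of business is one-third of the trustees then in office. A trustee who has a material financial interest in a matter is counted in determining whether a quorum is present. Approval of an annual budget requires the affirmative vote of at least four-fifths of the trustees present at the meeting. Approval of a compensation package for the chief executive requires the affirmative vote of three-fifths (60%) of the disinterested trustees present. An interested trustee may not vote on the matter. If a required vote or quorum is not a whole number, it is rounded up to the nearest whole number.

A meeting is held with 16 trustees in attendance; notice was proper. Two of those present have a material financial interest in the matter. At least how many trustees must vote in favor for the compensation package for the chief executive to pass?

The compensation package for the chief executive requires three-fifths of the disinterested trustees present (16 − 2 = 14).
3/5 of 14 = 8.40, rounded up to 9.

9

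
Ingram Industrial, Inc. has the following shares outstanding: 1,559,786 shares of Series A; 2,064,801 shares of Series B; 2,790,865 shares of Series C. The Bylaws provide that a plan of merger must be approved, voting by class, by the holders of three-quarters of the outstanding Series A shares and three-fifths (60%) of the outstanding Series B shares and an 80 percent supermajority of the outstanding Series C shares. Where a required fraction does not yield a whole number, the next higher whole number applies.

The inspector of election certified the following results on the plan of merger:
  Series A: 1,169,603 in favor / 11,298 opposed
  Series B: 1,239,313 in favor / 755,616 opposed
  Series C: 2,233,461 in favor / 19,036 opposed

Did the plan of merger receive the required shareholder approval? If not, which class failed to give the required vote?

Series A: 3/4 of 1559786 = 1169839.50, rounded up to 1169840; 1,169,840 required, 1,169,603 in favor — not approved.
Series B: 3/5 of 2064801 = 1238880.60, rounded up to 1238881; 1,238,881 required, 1,239,313 in favor — approved.
Series C: 4/5 of 2790865 = 2232692; 2,232,692 required, 2,233,461 in favor — approved.

Not approved — the Series A shares did not give the required vote.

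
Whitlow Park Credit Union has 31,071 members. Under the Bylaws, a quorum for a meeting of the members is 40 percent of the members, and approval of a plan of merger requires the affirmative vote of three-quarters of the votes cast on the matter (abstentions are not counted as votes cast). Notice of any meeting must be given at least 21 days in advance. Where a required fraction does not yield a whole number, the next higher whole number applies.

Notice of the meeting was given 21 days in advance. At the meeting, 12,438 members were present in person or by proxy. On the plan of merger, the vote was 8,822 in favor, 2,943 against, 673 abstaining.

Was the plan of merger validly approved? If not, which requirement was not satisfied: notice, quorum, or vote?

Notice: 21 days given; 21 required. Satisfied.
Quorum: 40% of 31,071 = 12,428.40, rounded up to 12,429; 12,438 present. Satisfied.
Vote: requires three-fourths of the votes cast (12,438 − 673 abstaining = 11,765); 3/4 of 11765 = 8823.75, rounded up to 8824, so 8,824 needed; 8,822 in favor. Not satisfied.

Invalid — vote requirement not satisfied.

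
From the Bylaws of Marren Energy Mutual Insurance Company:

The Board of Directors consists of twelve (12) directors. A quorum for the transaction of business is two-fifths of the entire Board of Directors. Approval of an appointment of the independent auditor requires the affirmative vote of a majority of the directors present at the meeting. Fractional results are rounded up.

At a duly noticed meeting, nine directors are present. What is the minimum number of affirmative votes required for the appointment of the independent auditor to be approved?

The appointment of the independent auditor requires a majority of the directors present (9).
A majority of 9 is 5.

5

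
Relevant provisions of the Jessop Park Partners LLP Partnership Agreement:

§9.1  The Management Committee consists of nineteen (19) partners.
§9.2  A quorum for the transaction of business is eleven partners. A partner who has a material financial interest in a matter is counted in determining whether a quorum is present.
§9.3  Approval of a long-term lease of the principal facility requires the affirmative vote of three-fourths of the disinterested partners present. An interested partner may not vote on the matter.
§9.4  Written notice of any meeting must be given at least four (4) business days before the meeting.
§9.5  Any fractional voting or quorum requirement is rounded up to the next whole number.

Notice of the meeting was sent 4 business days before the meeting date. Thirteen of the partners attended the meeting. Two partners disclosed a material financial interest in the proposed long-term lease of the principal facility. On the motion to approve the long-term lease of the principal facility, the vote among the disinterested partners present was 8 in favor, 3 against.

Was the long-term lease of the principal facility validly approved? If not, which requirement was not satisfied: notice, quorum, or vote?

Notice: 4 business days given; 4 required (4 ≥ 4). Satisfied.
Quorum: 13 present (interested partners count toward quorum); quorum is 11. Satisfied.
Vote: the long-term lease of the principal facility requires three-fourths of the disinterested partners present (13 − 2 = 11). 3/4 of 11 = 8.25, rounded up to 9, so 9 affirmative votes are needed; 8 voted in favor. Not satisfied.

Invalid — vote requirement not satisfied.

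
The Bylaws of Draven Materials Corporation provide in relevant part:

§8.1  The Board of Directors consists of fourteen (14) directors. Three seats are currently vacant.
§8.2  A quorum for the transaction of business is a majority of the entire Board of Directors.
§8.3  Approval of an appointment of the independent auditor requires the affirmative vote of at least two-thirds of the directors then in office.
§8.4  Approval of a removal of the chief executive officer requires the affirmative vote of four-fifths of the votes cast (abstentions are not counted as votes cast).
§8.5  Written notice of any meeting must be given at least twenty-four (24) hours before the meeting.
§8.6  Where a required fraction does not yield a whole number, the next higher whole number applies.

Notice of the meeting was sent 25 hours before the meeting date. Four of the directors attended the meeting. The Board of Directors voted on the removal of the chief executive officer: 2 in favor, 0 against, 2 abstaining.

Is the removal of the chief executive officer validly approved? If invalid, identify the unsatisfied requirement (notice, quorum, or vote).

Invalid — quorum requirement not satisfied.

Notice: 25 hours given; 24 required (25 ≥ 24). Satisfied.
Quorum: 4 present; quorum is 8. Not satisfied.
Vote: the removal of the chief executive officer requires four-fifths of the votes cast (4 present − 2 abstaining = 2). 4/5 of 2 = 1.60, rounded up to 2, so 2 affirmative votes are needed; 2 voted in favor. Satisfied. (Moot — without a quorum no business can be validly transacted.)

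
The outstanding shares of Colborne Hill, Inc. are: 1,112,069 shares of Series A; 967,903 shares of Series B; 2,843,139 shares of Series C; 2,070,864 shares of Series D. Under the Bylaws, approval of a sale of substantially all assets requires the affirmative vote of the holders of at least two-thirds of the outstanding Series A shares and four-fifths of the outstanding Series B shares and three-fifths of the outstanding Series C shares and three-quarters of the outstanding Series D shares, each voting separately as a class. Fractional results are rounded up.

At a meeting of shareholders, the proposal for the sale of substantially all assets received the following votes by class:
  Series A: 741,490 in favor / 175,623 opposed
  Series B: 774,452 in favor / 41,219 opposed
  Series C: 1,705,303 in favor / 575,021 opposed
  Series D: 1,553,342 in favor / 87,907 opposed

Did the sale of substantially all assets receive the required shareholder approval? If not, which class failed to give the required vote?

Series A: 2/3 of 1112069 = 741379.33, rounded up to 741380; 741,380 required, 741,490 in favor — approved.
Series B: 4/5 of 967903 = 774322.40, rounded up to 774323; 774,323 required, 774,452 in favor — approved.
Series C: 3/5 of 2843139 = 1705883.40, rounded up to 1705884; 1,705,884 required, 1,705,303 in favor — not approved.
Series D: 3/4 of 2070864 = 1553148; 1,553,148 required, 1,553,342 in favor — approved.

Not approved — the Series C shares did not give the required vote.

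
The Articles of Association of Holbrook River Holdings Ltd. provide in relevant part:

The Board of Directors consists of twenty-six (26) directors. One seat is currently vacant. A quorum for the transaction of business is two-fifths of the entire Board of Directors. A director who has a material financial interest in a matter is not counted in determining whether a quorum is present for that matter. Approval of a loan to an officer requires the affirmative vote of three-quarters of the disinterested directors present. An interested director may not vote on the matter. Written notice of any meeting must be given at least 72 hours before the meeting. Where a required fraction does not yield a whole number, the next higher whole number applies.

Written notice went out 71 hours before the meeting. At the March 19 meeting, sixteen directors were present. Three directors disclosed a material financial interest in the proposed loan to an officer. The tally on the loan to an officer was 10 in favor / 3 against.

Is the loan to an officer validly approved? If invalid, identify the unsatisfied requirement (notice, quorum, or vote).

Invalid — notice requirement not satisfied.

Notice: 71 hours given; 72 required (71 < 72). Not satisfied.
Quorum: 16 present, but the 3 interested directors do not count, leaving 13. Quorum is 11. Satisfied.
Vote: the loan to an officer requires three-fourths of the disinterested directors present (16 − 3 = 13). 3/4 of 13 = 9.75, rounded up to 10, so 10 affirmative votes are needed; 10 voted in favor. Satisfied.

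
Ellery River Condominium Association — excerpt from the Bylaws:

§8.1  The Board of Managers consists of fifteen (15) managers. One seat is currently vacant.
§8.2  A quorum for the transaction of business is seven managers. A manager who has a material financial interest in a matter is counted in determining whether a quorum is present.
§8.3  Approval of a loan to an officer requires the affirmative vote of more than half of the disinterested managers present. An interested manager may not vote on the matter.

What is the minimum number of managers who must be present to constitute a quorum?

7

The quorum is fixed at 7.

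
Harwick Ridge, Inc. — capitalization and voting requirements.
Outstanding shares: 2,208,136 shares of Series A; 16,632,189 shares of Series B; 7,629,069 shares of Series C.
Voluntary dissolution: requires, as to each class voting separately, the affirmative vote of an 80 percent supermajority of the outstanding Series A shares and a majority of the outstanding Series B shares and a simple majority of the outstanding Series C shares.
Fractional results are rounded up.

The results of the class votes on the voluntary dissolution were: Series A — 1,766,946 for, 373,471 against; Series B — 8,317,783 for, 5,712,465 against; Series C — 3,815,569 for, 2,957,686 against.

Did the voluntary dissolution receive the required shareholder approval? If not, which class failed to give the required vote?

Series A: 4/5 of 2208136 = 1766508.80, rounded up to 1766509; 1,766,509 required, 1,766,946 in favor — approved.
Series B: a majority of 16632189 is 8316095; 8,316,095 required, 8,317,783 in favor — approved.
Series C: a majority of 7629069 is 3814535; 3,814,535 required, 3,815,569 in favor — approved.

Approved — every class gave the required vote.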